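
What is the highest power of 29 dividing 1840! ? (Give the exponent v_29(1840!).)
v_29(1840!) = 65

Legendre's formula: v_p(n!) = Σ_{k ≥ 1} ⌊n / p^k⌋. For p = 29, n = 1840, the terms are:
  ⌊1840/29^1⌋ = ⌊1840/29⌋ = 63
  ⌊1840/29^2⌋ = ⌊1840/841⌋ = 2
(the next term ⌊1840/29^3⌋ = 0, terminating the sum). Summing: v_29(1840!) = 63 + 2 = 65.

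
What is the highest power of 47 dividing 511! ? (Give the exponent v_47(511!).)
v_47(511!) = 10

Legendre's formula: v_p(n!) = Σ_{k ≥ 1} ⌊n / p^k⌋. For p = 47, n = 511, the terms are:
  ⌊511/47^1⌋ = ⌊511/47⌋ = 10
(the next term ⌊511/47^2⌋ = 0, terminating the sum). Summing: v_47(511!) = 10 = 10.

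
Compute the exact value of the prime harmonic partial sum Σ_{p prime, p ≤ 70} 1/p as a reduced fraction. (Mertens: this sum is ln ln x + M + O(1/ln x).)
Σ 1/p = 13585328068403621603022853/7858321551080267055879090

π(70) = 19, so the primes ≤ 70 are [2, 3, 5, 7, 11, 13, 17, 19, 23, 29, 31, 37, 41, 43, 47, 53, 59, 61, 67]. Summing 1/p over these primes: 13585328068403621603022853/7858321551080267055879090 ≈ 1.7288. Mertens estimate ln ln(70) + 0.2615 ≈ 1.7081.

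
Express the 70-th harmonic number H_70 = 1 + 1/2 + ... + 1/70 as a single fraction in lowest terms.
H_70 = 42535343474848157886823113473/8801320137209899102584580800

Direct summation: H_70 = 1 + 1/2 + ... + 1/70. The least common denominator is lcm(1, ..., 70) = 79211881234889091923261227200; over this denominator the numerator is 79211881234889091923261227200 + 39605940617444545961630613600 + 26403960411629697307753742400 + 19802970308722272980815306800 + 15842376246977818384652245440 + 13201980205814848653876871200 + 11315983033555584560465889600 + 9901485154361136490407653400 + 8801320137209899102584580800 + 7921188123488909192326122720 + 7201080112262644720296475200 + 6600990102907424326938435600 + 6093221633453007071020094400 + 5657991516777792280232944800 + 5280792082325939461550748480 + 4950742577180568245203826700 + 4659522425581711289603601600 + 4400660068604949551292290400 + 4169046380783636417013748800 + 3960594061744454596163061360 + 3771994344518528186821963200 + 3600540056131322360148237600 + 3443994836299525735793966400 + 3300495051453712163469217800 + 3168475249395563676930449088 + 3046610816726503535510047200 + 2933773379069966367528193600 + 2828995758388896140116472400 + 2731444180513416962871076800 + 2640396041162969730775374240 + 2555221975319002965266491200 + 2475371288590284122601913350 + 2400360037420881573432158400 + 2329761212790855644801800800 + 2263196606711116912093177920 + 2200330034302474775646145200 + 2140861654997002484412465600 + 2084523190391818208506874400 + 2031073877817669023673364800 + 1980297030872227298081530680 + 1931997103289977851786859200 + 1885997172259264093410981600 + 1842136772904397486587470400 + 1800270028065661180074118800 + 1760264027441979820516916160 + 1721997418149762867896983200 + 1685359175210406211133217600 + 1650247525726856081734608900 + 1616569004793654937209412800 + 1584237624697781838465224544 + 1553174141860570429867867200 + 1523305408363251767755023600 + 1494563796884699847608702400 + 1466886689534983183764096800 + 1440216022452528944059295040 + 1414497879194448070058236200 + 1389682126927878805671249600 + 1365722090256708481435538400 + 1342574258218459185140020800 + 1320198020581484865387687120 + 1298555430080149047922315200 + 1277610987659501482633245600 + 1257331448172842728940654400 + 1237685644295142061300956675 + 1218644326690601414204018880 + 1200180018710440786716079200 + 1182266884102822267511361600 + 1164880606395427822400900400 + 1147998278766508578597988800 + 1131598303355558456046588960 = 382818091273633420981408021257, so H_70 = 382818091273633420981408021257/79211881234889091923261227200; reducing by gcd(382818091273633420981408021257, 79211881234889091923261227200) = 9 gives 42535343474848157886823113473/8801320137209899102584580800 ≈ 4.83284. (The PNT-adjacent estimate ln(70) + γ ≈ 4.82571 matches within O(1/n).)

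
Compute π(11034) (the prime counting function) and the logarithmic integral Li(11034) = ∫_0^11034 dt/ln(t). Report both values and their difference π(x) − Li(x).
π(11034) = 1337;  Li(11034) ≈ 1357.80;  π(x) − Li(x) ≈ -20.80.

Direct count of primes ≤ 11034 gives π(11034) = 1337. Numerical evaluation of the logarithmic integral gives Li(11034) ≈ 1357.80. The difference π(x) − Li(x) ≈ -20.80 is typically negative for small/moderate x (Li(x) overestimates), though Littlewood's theorem shows this sign changes infinitely often.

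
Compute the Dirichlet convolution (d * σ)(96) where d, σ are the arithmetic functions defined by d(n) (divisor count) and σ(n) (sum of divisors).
(d * σ)(96) = 1314

Divisors of 96: [1, 2, 3, 4, 6, 8, 12, 16, 24, 32, 48, 96]. For each d | 96:
  d = 1: d(1) · σ(96/1) = 1 · 252 = 252
  d = 2: d(2) · σ(96/2) = 2 · 124 = 248
  d = 3: d(3) · σ(96/3) = 2 · 63 = 126
  d = 4: d(4) · σ(96/4) = 3 · 60 = 180
  d = 6: d(6) · σ(96/6) = 4 · 31 = 124
  d = 8: d(8) · σ(96/8) = 4 · 28 = 112
  d = 12: d(12) · σ(96/12) = 6 · 15 = 90
  d = 16: d(16) · σ(96/16) = 5 · 12 = 60
  d = 24: d(24) · σ(96/24) = 8 · 7 = 56
  d = 32: d(32) · σ(96/32) = 6 · 4 = 24
  d = 48: d(48) · σ(96/48) = 10 · 3 = 30
  d = 96: d(96) · σ(96/96) = 12 · 1 = 12
Summing: (d * σ)(96) = 252 + 248 + 126 + 180 + 124 + 112 + 90 + 60 + 56 + 24 + 30 + 12 = 1314.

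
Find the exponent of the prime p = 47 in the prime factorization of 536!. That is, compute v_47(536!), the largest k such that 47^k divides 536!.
v_47(536!) = 11

Legendre's formula: v_p(n!) = Σ_{k ≥ 1} ⌊n / p^k⌋. For p = 47, n = 536, the terms are:
  ⌊536/47^1⌋ = ⌊536/47⌋ = 11
(the next term ⌊536/47^2⌋ = 0, terminating the sum). Summing: v_47(536!) = 11 = 11.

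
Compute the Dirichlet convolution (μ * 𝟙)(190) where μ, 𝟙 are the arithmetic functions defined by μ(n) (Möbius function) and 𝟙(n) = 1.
(μ * 𝟙)(190) = 0

Divisors of 190: [1, 2, 5, 10, 19, 38, 95, 190]. For each d | 190:
  d = 1: μ(1) · 𝟙(190/1) = 1 · 1 = 1
  d = 2: μ(2) · 𝟙(190/2) = -1 · 1 = -1
  d = 5: μ(5) · 𝟙(190/5) = -1 · 1 = -1
  d = 10: μ(10) · 𝟙(190/10) = 1 · 1 = 1
  d = 19: μ(19) · 𝟙(190/19) = -1 · 1 = -1
  d = 38: μ(38) · 𝟙(190/38) = 1 · 1 = 1
  d = 95: μ(95) · 𝟙(190/95) = 1 · 1 = 1
  d = 190: μ(190) · 𝟙(190/190) = -1 · 1 = -1
Summing: (μ * 𝟙)(190) = 1 + -1 + -1 + 1 + -1 + 1 + 1 + -1 = 0.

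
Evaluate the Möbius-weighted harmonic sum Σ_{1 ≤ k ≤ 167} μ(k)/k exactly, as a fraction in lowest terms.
Σ μ(k)/k = 3320595668723936105212130194759121950701456962705503856339925674/481473710367991963528473107950567214598209565303106537707981745635

Values of μ(k) for 1 ≤ k ≤ 167: μ(1) = 1, μ(2) = -1, μ(3) = -1, μ(5) = -1, μ(6) = 1, μ(7) = -1, μ(10) = 1, μ(11) = -1, μ(13) = -1, μ(14) = 1, μ(15) = 1, μ(17) = -1, μ(19) = -1, μ(21) = 1, μ(22) = 1, μ(23) = -1, μ(26) = 1, μ(29) = -1, μ(30) = -1, μ(31) = -1, μ(33) = 1, μ(34) = 1, μ(35) = 1, μ(37) = -1, μ(38) = 1, μ(39) = 1, μ(41) = -1, μ(42) = -1, μ(43) = -1, μ(46) = 1, μ(47) = -1, μ(51) = 1, μ(53) = -1, μ(55) = 1, μ(57) = 1, μ(58) = 1, μ(59) = -1, μ(61) = -1, μ(62) = 1, μ(65) = 1, μ(66) = -1, μ(67) = -1, μ(69) = 1, μ(70) = -1, μ(71) = -1, μ(73) = -1, μ(74) = 1, μ(77) = 1, μ(78) = -1, μ(79) = -1, μ(82) = 1, μ(83) = -1, μ(85) = 1, μ(86) = 1, μ(87) = 1, μ(89) = -1, μ(91) = 1, μ(93) = 1, μ(94) = 1, μ(95) = 1, μ(97) = -1, μ(101) = -1, μ(102) = -1, μ(103) = -1, μ(105) = -1, μ(106) = 1, μ(107) = -1, μ(109) = -1, μ(110) = -1, μ(111) = 1, μ(113) = -1, μ(114) = -1, μ(115) = 1, μ(118) = 1, μ(119) = 1, μ(122) = 1, μ(123) = 1, μ(127) = -1, μ(129) = 1, μ(130) = -1, μ(131) = -1, μ(133) = 1, μ(134) = 1, μ(137) = -1, μ(138) = -1, μ(139) = -1, μ(141) = 1, μ(142) = 1, μ(143) = 1, μ(145) = 1, μ(146) = 1, μ(149) = -1, μ(151) = -1, μ(154) = -1, μ(155) = 1, μ(157) = -1, μ(158) = 1, μ(159) = 1, μ(161) = 1, μ(163) = -1, μ(165) = -1, μ(166) = 1, μ(167) = -1, with μ = 0 on non-squarefree integers. Summing μ(k)/k for k where μ(k) ≠ 0 gives 3320595668723936105212130194759121950701456962705503856339925674/481473710367991963528473107950567214598209565303106537707981745635 ≈ 0.0069. (PNT ⟺ this sum → 0 as n → ∞.)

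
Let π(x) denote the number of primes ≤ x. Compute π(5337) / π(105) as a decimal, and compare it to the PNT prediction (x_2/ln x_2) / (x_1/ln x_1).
π(5337)/π(105) = 706/27 ≈ 26.1481;  PNT prediction ≈ 27.5626.

π(105) = 27 and π(5337) = 706, so π(5337)/π(105) ≈ 26.1481. The PNT-predicted ratio is (5337/ln(5337)) / (105/ln(105)) ≈ 27.5626. The two agree to within a few percent, as expected.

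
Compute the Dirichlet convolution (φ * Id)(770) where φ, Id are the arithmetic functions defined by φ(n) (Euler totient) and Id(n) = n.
(φ * Id)(770) = 7371

Divisors of 770: [1, 2, 5, 7, 10, 11, 14, 22, 35, 55, 70, 77, 110, 154, 385, 770]. For each d | 770:
  d = 1: φ(1) · Id(770/1) = 1 · 770 = 770
  d = 2: φ(2) · Id(770/2) = 1 · 385 = 385
  d = 5: φ(5) · Id(770/5) = 4 · 154 = 616
  d = 7: φ(7) · Id(770/7) = 6 · 110 = 660
  d = 10: φ(10) · Id(770/10) = 4 · 77 = 308
  d = 11: φ(11) · Id(770/11) = 10 · 70 = 700
  d = 14: φ(14) · Id(770/14) = 6 · 55 = 330
  d = 22: φ(22) · Id(770/22) = 10 · 35 = 350
  d = 35: φ(35) · Id(770/35) = 24 · 22 = 528
  d = 55: φ(55) · Id(770/55) = 40 · 14 = 560
  d = 70: φ(70) · Id(770/70) = 24 · 11 = 264
  d = 77: φ(77) · Id(770/77) = 60 · 10 = 600
  d = 110: φ(110) · Id(770/110) = 40 · 7 = 280
  d = 154: φ(154) · Id(770/154) = 60 · 5 = 300
  d = 385: φ(385) · Id(770/385) = 240 · 2 = 480
  d = 770: φ(770) · Id(770/770) = 240 · 1 = 240
Summing: (φ * Id)(770) = 770 + 385 + 616 + 660 + 308 + 700 + 330 + 350 + 528 + 560 + 264 + 600 + 280 + 300 + 480 + 240 = 7371.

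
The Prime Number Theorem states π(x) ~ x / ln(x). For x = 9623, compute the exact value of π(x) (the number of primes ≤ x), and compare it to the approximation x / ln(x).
π(9623) = 1188;  x/ln(x) ≈ 1049.18;  relative error ≈ 11.69%.

Directly count primes up to 9623: π(9623) = 1188. The PNT approximation gives 9623/ln(9623) ≈ 9623/9.17191 ≈ 1049.18. Relative error (π(x) − x/ln(x)) / π(x) ≈ 11.69%; the approximation is known to undercount slightly (Li(x) is a better estimate).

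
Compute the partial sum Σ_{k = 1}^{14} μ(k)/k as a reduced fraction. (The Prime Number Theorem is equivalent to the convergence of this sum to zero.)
Σ μ(k)/k = -89/15015

Values of μ(k) for 1 ≤ k ≤ 14: μ(1) = 1, μ(2) = -1, μ(3) = -1, μ(5) = -1, μ(6) = 1, μ(7) = -1, μ(10) = 1, μ(11) = -1, μ(13) = -1, μ(14) = 1, with μ = 0 on non-squarefree integers. Summing μ(k)/k for k where μ(k) ≠ 0 gives -89/15015 ≈ -0.0059. (PNT ⟺ this sum → 0 as n → ∞.)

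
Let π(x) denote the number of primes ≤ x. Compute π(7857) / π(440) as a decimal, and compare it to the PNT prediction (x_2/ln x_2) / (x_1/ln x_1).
π(7857)/π(440) = 992/85 ≈ 11.6706;  PNT prediction ≈ 12.1182.

π(440) = 85 and π(7857) = 992, so π(7857)/π(440) ≈ 11.6706. The PNT-predicted ratio is (7857/ln(7857)) / (440/ln(440)) ≈ 12.1182. The two agree to within a few percent, as expected.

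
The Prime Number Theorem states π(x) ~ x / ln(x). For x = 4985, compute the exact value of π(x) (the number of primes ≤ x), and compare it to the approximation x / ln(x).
π(4985) = 666;  x/ln(x) ≈ 585.49;  relative error ≈ 12.09%.

Directly count primes up to 4985: π(4985) = 666. The PNT approximation gives 4985/ln(4985) ≈ 4985/8.51419 ≈ 585.49. Relative error (π(x) − x/ln(x)) / π(x) ≈ 12.09%; the approximation is known to undercount slightly (Li(x) is a better estimate).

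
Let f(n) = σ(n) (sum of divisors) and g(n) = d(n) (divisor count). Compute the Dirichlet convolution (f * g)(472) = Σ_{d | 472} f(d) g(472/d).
(σ * d)(472) = 2604

Divisors of 472: [1, 2, 4, 8, 59, 118, 236, 472]. For each d | 472:
  d = 1: σ(1) · d(472/1) = 1 · 8 = 8
  d = 2: σ(2) · d(472/2) = 3 · 6 = 18
  d = 4: σ(4) · d(472/4) = 7 · 4 = 28
  d = 8: σ(8) · d(472/8) = 15 · 2 = 30
  d = 59: σ(59) · d(472/59) = 60 · 4 = 240
  d = 118: σ(118) · d(472/118) = 180 · 3 = 540
  d = 236: σ(236) · d(472/236) = 420 · 2 = 840
  d = 472: σ(472) · d(472/472) = 900 · 1 = 900
Summing: (σ * d)(472) = 8 + 18 + 28 + 30 + 240 + 540 + 840 + 900 = 2604.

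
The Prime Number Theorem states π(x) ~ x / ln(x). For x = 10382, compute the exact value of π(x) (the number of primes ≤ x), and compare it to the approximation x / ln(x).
π(10382) = 1272;  x/ln(x) ≈ 1122.64;  relative error ≈ 11.74%.

Directly count primes up to 10382: π(10382) = 1272. The PNT approximation gives 10382/ln(10382) ≈ 10382/9.24783 ≈ 1122.64. Relative error (π(x) − x/ln(x)) / π(x) ≈ 11.74%; the approximation is known to undercount slightly (Li(x) is a better estimate).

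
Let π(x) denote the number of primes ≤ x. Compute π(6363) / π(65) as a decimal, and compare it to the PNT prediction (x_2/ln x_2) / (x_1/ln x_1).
π(6363)/π(65) = 829/18 ≈ 46.0556;  PNT prediction ≈ 46.6577.

π(65) = 18 and π(6363) = 829, so π(6363)/π(65) ≈ 46.0556. The PNT-predicted ratio is (6363/ln(6363)) / (65/ln(65)) ≈ 46.6577. The two agree to within a few percent, as expected.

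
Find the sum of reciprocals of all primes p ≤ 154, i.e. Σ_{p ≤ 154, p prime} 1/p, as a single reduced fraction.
Σ 1/p = 426559540131011718238816115585684956391671166781102121476137/225319534991831177328890236228992001350685163362356544091910

π(154) = 36, so the primes ≤ 154 are [2, 3, 5, 7, 11, 13, 17, 19, 23, 29, 31, 37, 41, 43, 47, 53, 59, 61, 67, 71, 73, 79, 83, 89, 97, 101, 103, 107, 109, 113, 127, 131, 137, 139, 149, 151]. Summing 1/p over these primes: 426559540131011718238816115585684956391671166781102121476137/225319534991831177328890236228992001350685163362356544091910 ≈ 1.8931. Mertens estimate ln ln(154) + 0.2615 ≈ 1.8783.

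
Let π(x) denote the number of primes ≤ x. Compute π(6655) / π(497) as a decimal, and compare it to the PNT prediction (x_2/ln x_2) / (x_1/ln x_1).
π(6655)/π(497) = 857/94 ≈ 9.1170;  PNT prediction ≈ 9.4438.

π(497) = 94 and π(6655) = 857, so π(6655)/π(497) ≈ 9.1170. The PNT-predicted ratio is (6655/ln(6655)) / (497/ln(497)) ≈ 9.4438. The two agree to within a few percent, as expected.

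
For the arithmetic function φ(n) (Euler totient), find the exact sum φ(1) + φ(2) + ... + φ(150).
Σ_{n ≤ 150} φ(n) = 6858

Compute φ(n) for each 1 ≤ n ≤ 150: φ(1) = 1, φ(2) = 1, φ(3) = 2, φ(4) = 2, φ(5) = 4, φ(6) = 2, φ(7) = 6, φ(8) = 4, φ(9) = 6, φ(10) = 4, φ(11) = 10, φ(12) = 4, φ(13) = 12, φ(14) = 6, φ(15) = 8, φ(16) = 8, φ(17) = 16, φ(18) = 6, φ(19) = 18, φ(20) = 8, φ(21) = 12, φ(22) = 10, φ(23) = 22, φ(24) = 8, φ(25) = 20, φ(26) = 12, φ(27) = 18, φ(28) = 12, φ(29) = 28, φ(30) = 8, φ(31) = 30, φ(32) = 16, φ(33) = 20, φ(34) = 16, φ(35) = 24, φ(36) = 12, φ(37) = 36, φ(38) = 18, φ(39) = 24, φ(40) = 16, φ(41) = 40, φ(42) = 12, φ(43) = 42, φ(44) = 20, φ(45) = 24, φ(46) = 22, φ(47) = 46, φ(48) = 16, φ(49) = 42, φ(50) = 20, φ(51) = 32, φ(52) = 24, φ(53) = 52, φ(54) = 18, φ(55) = 40, φ(56) = 24, φ(57) = 36, φ(58) = 28, φ(59) = 58, φ(60) = 16, φ(61) = 60, φ(62) = 30, φ(63) = 36, φ(64) = 32, φ(65) = 48, φ(66) = 20, φ(67) = 66, φ(68) = 32, φ(69) = 44, φ(70) = 24, φ(71) = 70, φ(72) = 24, φ(73) = 72, φ(74) = 36, φ(75) = 40, φ(76) = 36, φ(77) = 60, φ(78) = 24, φ(79) = 78, φ(80) = 32, φ(81) = 54, φ(82) = 40, φ(83) = 82, φ(84) = 24, φ(85) = 64, φ(86) = 42, φ(87) = 56, φ(88) = 40, φ(89) = 88, φ(90) = 24, φ(91) = 72, φ(92) = 44, φ(93) = 60, φ(94) = 46, φ(95) = 72, φ(96) = 32, φ(97) = 96, φ(98) = 42, φ(99) = 60, φ(100) = 40, φ(101) = 100, φ(102) = 32, φ(103) = 102, φ(104) = 48, φ(105) = 48, φ(106) = 52, φ(107) = 106, φ(108) = 36, φ(109) = 108, φ(110) = 40, φ(111) = 72, φ(112) = 48, φ(113) = 112, φ(114) = 36, φ(115) = 88, φ(116) = 56, φ(117) = 72, φ(118) = 58, φ(119) = 96, φ(120) = 32, φ(121) = 110, φ(122) = 60, φ(123) = 80, φ(124) = 60, φ(125) = 100, φ(126) = 36, φ(127) = 126, φ(128) = 64, φ(129) = 84, φ(130) = 48, φ(131) = 130, φ(132) = 40, φ(133) = 108, φ(134) = 66, φ(135) = 72, φ(136) = 64, φ(137) = 136, φ(138) = 44, φ(139) = 138, φ(140) = 48, φ(141) = 92, φ(142) = 70, φ(143) = 120, φ(144) = 48, φ(145) = 112, φ(146) = 72, φ(147) = 84, φ(148) = 72, φ(149) = 148, φ(150) = 40. Summing all 150 values: 6858. (Average order: Σ_{n ≤ x} φ(n) ~ (3/π²) x². For x = 150, (3/π²)·150² ≈ 6839.18.)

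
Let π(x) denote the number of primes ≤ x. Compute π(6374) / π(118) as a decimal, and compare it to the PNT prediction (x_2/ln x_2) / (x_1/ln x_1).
π(6374)/π(118) = 831/30 ≈ 27.7000;  PNT prediction ≈ 29.4176.

π(118) = 30 and π(6374) = 831, so π(6374)/π(118) ≈ 27.7000. The PNT-predicted ratio is (6374/ln(6374)) / (118/ln(118)) ≈ 29.4176. The two agree to within a few percent, as expected.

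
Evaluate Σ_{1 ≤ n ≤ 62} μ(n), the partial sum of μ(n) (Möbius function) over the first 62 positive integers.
Σ_{n ≤ 62} μ(n) = -1

Compute μ(n) for each 1 ≤ n ≤ 62: μ(1) = 1, μ(2) = -1, μ(3) = -1, μ(4) = 0, μ(5) = -1, μ(6) = 1, μ(7) = -1, μ(8) = 0, μ(9) = 0, μ(10) = 1, μ(11) = -1, μ(12) = 0, μ(13) = -1, μ(14) = 1, μ(15) = 1, μ(16) = 0, μ(17) = -1, μ(18) = 0, μ(19) = -1, μ(20) = 0, μ(21) = 1, μ(22) = 1, μ(23) = -1, μ(24) = 0, μ(25) = 0, μ(26) = 1, μ(27) = 0, μ(28) = 0, μ(29) = -1, μ(30) = -1, μ(31) = -1, μ(32) = 0, μ(33) = 1, μ(34) = 1, μ(35) = 1, μ(36) = 0, μ(37) = -1, μ(38) = 1, μ(39) = 1, μ(40) = 0, μ(41) = -1, μ(42) = -1, μ(43) = -1, μ(44) = 0, μ(45) = 0, μ(46) = 1, μ(47) = -1, μ(48) = 0, μ(49) = 0, μ(50) = 0, μ(51) = 1, μ(52) = 0, μ(53) = -1, μ(54) = 0, μ(55) = 1, μ(56) = 0, μ(57) = 1, μ(58) = 1, μ(59) = -1, μ(60) = 0, μ(61) = -1, μ(62) = 1. Summing all 62 values: -1. (Mertens function M(x) = Σ_{n ≤ x} μ(n); on average M(x) should be small (PNT ⟺ M(x) = o(x)).)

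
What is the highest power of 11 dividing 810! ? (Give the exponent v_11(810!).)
v_11(810!) = 79

Legendre's formula: v_p(n!) = Σ_{k ≥ 1} ⌊n / p^k⌋. For p = 11, n = 810, the terms are:
  ⌊810/11^1⌋ = ⌊810/11⌋ = 73
  ⌊810/11^2⌋ = ⌊810/121⌋ = 6
(the next term ⌊810/11^3⌋ = 0, terminating the sum). Summing: v_11(810!) = 73 + 6 = 79.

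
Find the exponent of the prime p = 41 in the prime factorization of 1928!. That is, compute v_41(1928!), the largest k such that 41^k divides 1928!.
v_41(1928!) = 48

Legendre's formula: v_p(n!) = Σ_{k ≥ 1} ⌊n / p^k⌋. For p = 41, n = 1928, the terms are:
  ⌊1928/41^1⌋ = ⌊1928/41⌋ = 47
  ⌊1928/41^2⌋ = ⌊1928/1681⌋ = 1
(the next term ⌊1928/41^3⌋ = 0, terminating the sum). Summing: v_41(1928!) = 47 + 1 = 48.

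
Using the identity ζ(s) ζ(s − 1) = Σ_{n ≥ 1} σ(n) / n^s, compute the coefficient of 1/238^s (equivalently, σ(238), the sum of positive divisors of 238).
σ(238) = 432

In the product (Σ m^0/m^s)(Σ k / k^s) = Σ (Σ_{d | n} d) / n^s, the coefficient of 1/n^s is σ(n) = Σ_{d | n} d. For n = 238, divisors are [1, 2, 7, 14, 17, 34, 119, 238]; summing: σ(238) = 432.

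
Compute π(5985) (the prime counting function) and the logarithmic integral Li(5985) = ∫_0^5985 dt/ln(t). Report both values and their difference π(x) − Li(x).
π(5985) = 782;  Li(5985) ≈ 798.69;  π(x) − Li(x) ≈ -16.69.

Direct count of primes ≤ 5985 gives π(5985) = 782. Numerical evaluation of the logarithmic integral gives Li(5985) ≈ 798.69. The difference π(x) − Li(x) ≈ -16.69 is typically negative for small/moderate x (Li(x) overestimates), though Littlewood's theorem shows this sign changes infinitely often.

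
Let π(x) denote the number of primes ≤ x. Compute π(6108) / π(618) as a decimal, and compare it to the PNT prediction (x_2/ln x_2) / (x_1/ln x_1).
π(6108)/π(618) = 796/113 ≈ 7.0442;  PNT prediction ≈ 7.2862.

π(618) = 113 and π(6108) = 796, so π(6108)/π(618) ≈ 7.0442. The PNT-predicted ratio is (6108/ln(6108)) / (618/ln(618)) ≈ 7.2862. The two agree to within a few percent, as expected.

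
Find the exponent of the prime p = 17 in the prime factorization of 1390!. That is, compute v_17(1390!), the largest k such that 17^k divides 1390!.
v_17(1390!) = 85

Legendre's formula: v_p(n!) = Σ_{k ≥ 1} ⌊n / p^k⌋. For p = 17, n = 1390, the terms are:
  ⌊1390/17^1⌋ = ⌊1390/17⌋ = 81
  ⌊1390/17^2⌋ = ⌊1390/289⌋ = 4
(the next term ⌊1390/17^3⌋ = 0, terminating the sum). Summing: v_17(1390!) = 81 + 4 = 85.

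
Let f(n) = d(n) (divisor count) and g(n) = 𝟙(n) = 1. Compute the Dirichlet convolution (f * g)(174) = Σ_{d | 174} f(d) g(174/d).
(d * 𝟙)(174) = 27

Divisors of 174: [1, 2, 3, 6, 29, 58, 87, 174]. For each d | 174:
  d = 1: d(1) · 𝟙(174/1) = 1 · 1 = 1
  d = 2: d(2) · 𝟙(174/2) = 2 · 1 = 2
  d = 3: d(3) · 𝟙(174/3) = 2 · 1 = 2
  d = 6: d(6) · 𝟙(174/6) = 4 · 1 = 4
  d = 29: d(29) · 𝟙(174/29) = 2 · 1 = 2
  d = 58: d(58) · 𝟙(174/58) = 4 · 1 = 4
  d = 87: d(87) · 𝟙(174/87) = 4 · 1 = 4
  d = 174: d(174) · 𝟙(174/174) = 8 · 1 = 8
Summing: (d * 𝟙)(174) = 1 + 2 + 2 + 4 + 2 + 4 + 4 + 8 = 27.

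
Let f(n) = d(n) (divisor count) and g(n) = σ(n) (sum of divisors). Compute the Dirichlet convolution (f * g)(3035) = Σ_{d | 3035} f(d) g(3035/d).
(d * σ)(3035) = 4880

Divisors of 3035: [1, 5, 607, 3035]. For each d | 3035:
  d = 1: d(1) · σ(3035/1) = 1 · 3648 = 3648
  d = 5: d(5) · σ(3035/5) = 2 · 608 = 1216
  d = 607: d(607) · σ(3035/607) = 2 · 6 = 12
  d = 3035: d(3035) · σ(3035/3035) = 4 · 1 = 4
Summing: (d * σ)(3035) = 3648 + 1216 + 12 + 4 = 4880.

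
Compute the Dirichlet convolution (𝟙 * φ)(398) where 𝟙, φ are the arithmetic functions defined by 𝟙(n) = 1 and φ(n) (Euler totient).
(𝟙 * φ)(398) = 398

Divisors of 398: [1, 2, 199, 398]. For each d | 398:
  d = 1: 𝟙(1) · φ(398/1) = 1 · 198 = 198
  d = 2: 𝟙(2) · φ(398/2) = 1 · 198 = 198
  d = 199: 𝟙(199) · φ(398/199) = 1 · 1 = 1
  d = 398: 𝟙(398) · φ(398/398) = 1 · 1 = 1
Summing: (𝟙 * φ)(398) = 198 + 198 + 1 + 1 = 398.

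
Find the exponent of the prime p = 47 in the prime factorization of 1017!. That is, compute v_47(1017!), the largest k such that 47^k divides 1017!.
v_47(1017!) = 21

Legendre's formula: v_p(n!) = Σ_{k ≥ 1} ⌊n / p^k⌋. For p = 47, n = 1017, the terms are:
  ⌊1017/47^1⌋ = ⌊1017/47⌋ = 21
(the next term ⌊1017/47^2⌋ = 0, terminating the sum). Summing: v_47(1017!) = 21 = 21.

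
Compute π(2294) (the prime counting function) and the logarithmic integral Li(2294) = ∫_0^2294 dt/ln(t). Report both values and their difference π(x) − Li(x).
π(2294) = 341;  Li(2294) ≈ 353.14;  π(x) − Li(x) ≈ -12.14.

Direct count of primes ≤ 2294 gives π(2294) = 341. Numerical evaluation of the logarithmic integral gives Li(2294) ≈ 353.14. The difference π(x) − Li(x) ≈ -12.14 is typically negative for small/moderate x (Li(x) overestimates), though Littlewood's theorem shows this sign changes infinitely often.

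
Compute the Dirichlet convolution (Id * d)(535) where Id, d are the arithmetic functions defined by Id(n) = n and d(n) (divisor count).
(Id * d)(535) = 763

Divisors of 535: [1, 5, 107, 535]. For each d | 535:
  d = 1: Id(1) · d(535/1) = 1 · 4 = 4
  d = 5: Id(5) · d(535/5) = 5 · 2 = 10
  d = 107: Id(107) · d(535/107) = 107 · 2 = 214
  d = 535: Id(535) · d(535/535) = 535 · 1 = 535
Summing: (Id * d)(535) = 4 + 10 + 214 + 535 = 763.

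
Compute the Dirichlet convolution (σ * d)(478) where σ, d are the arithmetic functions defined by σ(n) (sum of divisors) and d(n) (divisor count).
(σ * d)(478) = 1210

Divisors of 478: [1, 2, 239, 478]. For each d | 478:
  d = 1: σ(1) · d(478/1) = 1 · 4 = 4
  d = 2: σ(2) · d(478/2) = 3 · 2 = 6
  d = 239: σ(239) · d(478/239) = 240 · 2 = 480
  d = 478: σ(478) · d(478/478) = 720 · 1 = 720
Summing: (σ * d)(478) = 4 + 6 + 480 + 720 = 1210.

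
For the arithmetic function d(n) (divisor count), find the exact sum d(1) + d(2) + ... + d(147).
Σ_{n ≤ 147} d(n) = 760

Compute d(n) for each 1 ≤ n ≤ 147: d(1) = 1, d(2) = 2, d(3) = 2, d(4) = 3, d(5) = 2, d(6) = 4, d(7) = 2, d(8) = 4, d(9) = 3, d(10) = 4, d(11) = 2, d(12) = 6, d(13) = 2, d(14) = 4, d(15) = 4, d(16) = 5, d(17) = 2, d(18) = 6, d(19) = 2, d(20) = 6, d(21) = 4, d(22) = 4, d(23) = 2, d(24) = 8, d(25) = 3, d(26) = 4, d(27) = 4, d(28) = 6, d(29) = 2, d(30) = 8, d(31) = 2, d(32) = 6, d(33) = 4, d(34) = 4, d(35) = 4, d(36) = 9, d(37) = 2, d(38) = 4, d(39) = 4, d(40) = 8, d(41) = 2, d(42) = 8, d(43) = 2, d(44) = 6, d(45) = 6, d(46) = 4, d(47) = 2, d(48) = 10, d(49) = 3, d(50) = 6, d(51) = 4, d(52) = 6, d(53) = 2, d(54) = 8, d(55) = 4, d(56) = 8, d(57) = 4, d(58) = 4, d(59) = 2, d(60) = 12, d(61) = 2, d(62) = 4, d(63) = 6, d(64) = 7, d(65) = 4, d(66) = 8, d(67) = 2, d(68) = 6, d(69) = 4, d(70) = 8, d(71) = 2, d(72) = 12, d(73) = 2, d(74) = 4, d(75) = 6, d(76) = 6, d(77) = 4, d(78) = 8, d(79) = 2, d(80) = 10, d(81) = 5, d(82) = 4, d(83) = 2, d(84) = 12, d(85) = 4, d(86) = 4, d(87) = 4, d(88) = 8, d(89) = 2, d(90) = 12, d(91) = 4, d(92) = 6, d(93) = 4, d(94) = 4, d(95) = 4, d(96) = 12, d(97) = 2, d(98) = 6, d(99) = 6, d(100) = 9, d(101) = 2, d(102) = 8, d(103) = 2, d(104) = 8, d(105) = 8, d(106) = 4, d(107) = 2, d(108) = 12, d(109) = 2, d(110) = 8, d(111) = 4, d(112) = 10, d(113) = 2, d(114) = 8, d(115) = 4, d(116) = 6, d(117) = 6, d(118) = 4, d(119) = 4, d(120) = 16, d(121) = 3, d(122) = 4, d(123) = 4, d(124) = 6, d(125) = 4, d(126) = 12, d(127) = 2, d(128) = 8, d(129) = 4, d(130) = 8, d(131) = 2, d(132) = 12, d(133) = 4, d(134) = 4, d(135) = 8, d(136) = 8, d(137) = 2, d(138) = 8, d(139) = 2, d(140) = 12, d(141) = 4, d(142) = 4, d(143) = 4, d(144) = 15, d(145) = 4, d(146) = 4, d(147) = 6. Summing all 147 values: 760. (Dirichlet's divisor formula: Σ_{n ≤ x} d(n) = x ln(x) + (2γ − 1) x + O(√x). For x = 147, the asymptotic estimate is ≈ 756.29.)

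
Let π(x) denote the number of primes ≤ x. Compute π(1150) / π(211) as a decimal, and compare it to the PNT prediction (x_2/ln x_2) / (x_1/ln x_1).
π(1150)/π(211) = 189/47 ≈ 4.0213;  PNT prediction ≈ 4.1389.

π(211) = 47 and π(1150) = 189, so π(1150)/π(211) ≈ 4.0213. The PNT-predicted ratio is (1150/ln(1150)) / (211/ln(211)) ≈ 4.1389. The two agree to within a few percent, as expected.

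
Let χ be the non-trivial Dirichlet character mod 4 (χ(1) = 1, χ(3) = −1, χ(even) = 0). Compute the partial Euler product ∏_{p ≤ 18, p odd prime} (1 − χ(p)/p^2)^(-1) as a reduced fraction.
∏ = 41368327/44974080

The odd primes p ≤ 18 are [3, 5, 7, 11, 13, 17]. For each, χ(p) = 1 if p ≡ 1 mod 4, χ(p) = −1 if p ≡ 3 mod 4. Taking (1 − χ(p)/p^2)^(-1) = p^2/(p^2 − χ(p)): (1 − (-1)/3^2)^(-1) · (1 − (1)/5^2)^(-1) · (1 − (-1)/7^2)^(-1) · (1 − (-1)/11^2)^(-1) · (1 − (1)/13^2)^(-1) · (1 − (1)/17^2)^(-1) = 41368327/44974080.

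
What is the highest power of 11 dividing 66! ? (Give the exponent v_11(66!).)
v_11(66!) = 6

Legendre's formula: v_p(n!) = Σ_{k ≥ 1} ⌊n / p^k⌋. For p = 11, n = 66, the terms are:
  ⌊66/11^1⌋ = ⌊66/11⌋ = 6
(the next term ⌊66/11^2⌋ = 0, terminating the sum). Summing: v_11(66!) = 6 = 6.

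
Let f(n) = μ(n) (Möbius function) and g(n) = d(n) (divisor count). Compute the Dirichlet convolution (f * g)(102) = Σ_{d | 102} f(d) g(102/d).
(μ * d)(102) = 1

Divisors of 102: [1, 2, 3, 6, 17, 34, 51, 102]. For each d | 102:
  d = 1: μ(1) · d(102/1) = 1 · 8 = 8
  d = 2: μ(2) · d(102/2) = -1 · 4 = -4
  d = 3: μ(3) · d(102/3) = -1 · 4 = -4
  d = 6: μ(6) · d(102/6) = 1 · 2 = 2
  d = 17: μ(17) · d(102/17) = -1 · 4 = -4
  d = 34: μ(34) · d(102/34) = 1 · 2 = 2
  d = 51: μ(51) · d(102/51) = 1 · 2 = 2
  d = 102: μ(102) · d(102/102) = -1 · 1 = -1
Summing: (μ * d)(102) = 8 + -4 + -4 + 2 + -4 + 2 + 2 + -1 = 1.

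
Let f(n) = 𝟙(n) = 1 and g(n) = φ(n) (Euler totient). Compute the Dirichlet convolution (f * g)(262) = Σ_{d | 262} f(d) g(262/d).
(𝟙 * φ)(262) = 262

Divisors of 262: [1, 2, 131, 262]. For each d | 262:
  d = 1: 𝟙(1) · φ(262/1) = 1 · 130 = 130
  d = 2: 𝟙(2) · φ(262/2) = 1 · 130 = 130
  d = 131: 𝟙(131) · φ(262/131) = 1 · 1 = 1
  d = 262: 𝟙(262) · φ(262/262) = 1 · 1 = 1
Summing: (𝟙 * φ)(262) = 130 + 130 + 1 + 1 = 262.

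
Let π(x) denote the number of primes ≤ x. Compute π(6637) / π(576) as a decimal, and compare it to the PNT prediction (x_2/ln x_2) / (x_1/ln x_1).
π(6637)/π(576) = 856/105 ≈ 8.1524;  PNT prediction ≈ 8.3222.

π(576) = 105 and π(6637) = 856, so π(6637)/π(576) ≈ 8.1524. The PNT-predicted ratio is (6637/ln(6637)) / (576/ln(576)) ≈ 8.3222. The two agree to within a few percent, as expected.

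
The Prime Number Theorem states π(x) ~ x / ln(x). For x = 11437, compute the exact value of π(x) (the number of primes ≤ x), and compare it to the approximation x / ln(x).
π(11437) = 1379;  x/ln(x) ≈ 1223.91;  relative error ≈ 11.25%.

Directly count primes up to 11437: π(11437) = 1379. The PNT approximation gives 11437/ln(11437) ≈ 11437/9.34461 ≈ 1223.91. Relative error (π(x) − x/ln(x)) / π(x) ≈ 11.25%; the approximation is known to undercount slightly (Li(x) is a better estimate).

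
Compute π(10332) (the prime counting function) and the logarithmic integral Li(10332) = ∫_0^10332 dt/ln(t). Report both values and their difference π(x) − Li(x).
π(10332) = 1267;  Li(10332) ≈ 1282.12;  π(x) − Li(x) ≈ -15.12.

Direct count of primes ≤ 10332 gives π(10332) = 1267. Numerical evaluation of the logarithmic integral gives Li(10332) ≈ 1282.12. The difference π(x) − Li(x) ≈ -15.12 is typically negative for small/moderate x (Li(x) overestimates), though Littlewood's theorem shows this sign changes infinitely often.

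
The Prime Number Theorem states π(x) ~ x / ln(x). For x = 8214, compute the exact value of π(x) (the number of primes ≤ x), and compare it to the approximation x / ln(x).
π(8214) = 1029;  x/ln(x) ≈ 911.29;  relative error ≈ 11.44%.

Directly count primes up to 8214: π(8214) = 1029. The PNT approximation gives 8214/ln(8214) ≈ 8214/9.01360 ≈ 911.29. Relative error (π(x) − x/ln(x)) / π(x) ≈ 11.44%; the approximation is known to undercount slightly (Li(x) is a better estimate).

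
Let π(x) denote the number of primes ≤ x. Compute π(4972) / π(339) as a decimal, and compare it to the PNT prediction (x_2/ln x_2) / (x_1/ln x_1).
π(4972)/π(339) = 665/68 ≈ 9.7794;  PNT prediction ≈ 10.0390.

π(339) = 68 and π(4972) = 665, so π(4972)/π(339) ≈ 9.7794. The PNT-predicted ratio is (4972/ln(4972)) / (339/ln(339)) ≈ 10.0390. The two agree to within a few percent, as expected.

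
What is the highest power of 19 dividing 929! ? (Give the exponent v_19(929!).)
v_19(929!) = 50

Legendre's formula: v_p(n!) = Σ_{k ≥ 1} ⌊n / p^k⌋. For p = 19, n = 929, the terms are:
  ⌊929/19^1⌋ = ⌊929/19⌋ = 48
  ⌊929/19^2⌋ = ⌊929/361⌋ = 2
(the next term ⌊929/19^3⌋ = 0, terminating the sum). Summing: v_19(929!) = 48 + 2 = 50.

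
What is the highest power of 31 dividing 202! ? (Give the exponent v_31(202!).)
v_31(202!) = 6

Legendre's formula: v_p(n!) = Σ_{k ≥ 1} ⌊n / p^k⌋. For p = 31, n = 202, the terms are:
  ⌊202/31^1⌋ = ⌊202/31⌋ = 6
(the next term ⌊202/31^2⌋ = 0, terminating the sum). Summing: v_31(202!) = 6 = 6.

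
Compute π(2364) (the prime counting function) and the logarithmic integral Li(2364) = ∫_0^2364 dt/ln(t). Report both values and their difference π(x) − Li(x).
π(2364) = 350;  Li(2364) ≈ 362.16;  π(x) − Li(x) ≈ -12.16.

Direct count of primes ≤ 2364 gives π(2364) = 350. Numerical evaluation of the logarithmic integral gives Li(2364) ≈ 362.16. The difference π(x) − Li(x) ≈ -12.16 is typically negative for small/moderate x (Li(x) overestimates), though Littlewood's theorem shows this sign changes infinitely often.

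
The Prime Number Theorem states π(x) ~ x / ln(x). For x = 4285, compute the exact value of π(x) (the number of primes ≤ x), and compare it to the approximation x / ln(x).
π(4285) = 588;  x/ln(x) ≈ 512.38;  relative error ≈ 12.86%.

Directly count primes up to 4285: π(4285) = 588. The PNT approximation gives 4285/ln(4285) ≈ 4285/8.36288 ≈ 512.38. Relative error (π(x) − x/ln(x)) / π(x) ≈ 12.86%; the approximation is known to undercount slightly (Li(x) is a better estimate).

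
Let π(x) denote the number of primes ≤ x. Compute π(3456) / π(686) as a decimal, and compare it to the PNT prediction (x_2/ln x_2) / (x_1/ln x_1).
π(3456)/π(686) = 482/124 ≈ 3.8871;  PNT prediction ≈ 4.0381.

π(686) = 124 and π(3456) = 482, so π(3456)/π(686) ≈ 3.8871. The PNT-predicted ratio is (3456/ln(3456)) / (686/ln(686)) ≈ 4.0381. The two agree to within a few percent, as expected.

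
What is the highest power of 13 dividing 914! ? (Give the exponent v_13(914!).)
v_13(914!) = 75

Legendre's formula: v_p(n!) = Σ_{k ≥ 1} ⌊n / p^k⌋. For p = 13, n = 914, the terms are:
  ⌊914/13^1⌋ = ⌊914/13⌋ = 70
  ⌊914/13^2⌋ = ⌊914/169⌋ = 5
(the next term ⌊914/13^3⌋ = 0, terminating the sum). Summing: v_13(914!) = 70 + 5 = 75.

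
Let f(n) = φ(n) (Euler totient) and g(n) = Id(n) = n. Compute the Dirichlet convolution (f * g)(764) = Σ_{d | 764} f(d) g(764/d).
(φ * Id)(764) = 3048

Divisors of 764: [1, 2, 4, 191, 382, 764]. For each d | 764:
  d = 1: φ(1) · Id(764/1) = 1 · 764 = 764
  d = 2: φ(2) · Id(764/2) = 1 · 382 = 382
  d = 4: φ(4) · Id(764/4) = 2 · 191 = 382
  d = 191: φ(191) · Id(764/191) = 190 · 4 = 760
  d = 382: φ(382) · Id(764/382) = 190 · 2 = 380
  d = 764: φ(764) · Id(764/764) = 380 · 1 = 380
Summing: (φ * Id)(764) = 764 + 382 + 382 + 760 + 380 + 380 = 3048.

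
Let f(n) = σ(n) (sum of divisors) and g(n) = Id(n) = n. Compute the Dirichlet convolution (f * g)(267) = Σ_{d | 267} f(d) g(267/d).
(σ * Id)(267) = 1253

Divisors of 267: [1, 3, 89, 267]. For each d | 267:
  d = 1: σ(1) · Id(267/1) = 1 · 267 = 267
  d = 3: σ(3) · Id(267/3) = 4 · 89 = 356
  d = 89: σ(89) · Id(267/89) = 90 · 3 = 270
  d = 267: σ(267) · Id(267/267) = 360 · 1 = 360
Summing: (σ * Id)(267) = 267 + 356 + 270 + 360 = 1253.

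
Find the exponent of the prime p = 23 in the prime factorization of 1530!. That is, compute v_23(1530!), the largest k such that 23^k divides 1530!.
v_23(1530!) = 68

Legendre's formula: v_p(n!) = Σ_{k ≥ 1} ⌊n / p^k⌋. For p = 23, n = 1530, the terms are:
  ⌊1530/23^1⌋ = ⌊1530/23⌋ = 66
  ⌊1530/23^2⌋ = ⌊1530/529⌋ = 2
(the next term ⌊1530/23^3⌋ = 0, terminating the sum). Summing: v_23(1530!) = 66 + 2 = 68.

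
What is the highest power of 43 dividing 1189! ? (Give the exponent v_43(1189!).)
v_43(1189!) = 27

Legendre's formula: v_p(n!) = Σ_{k ≥ 1} ⌊n / p^k⌋. For p = 43, n = 1189, the terms are:
  ⌊1189/43^1⌋ = ⌊1189/43⌋ = 27
(the next term ⌊1189/43^2⌋ = 0, terminating the sum). Summing: v_43(1189!) = 27 = 27.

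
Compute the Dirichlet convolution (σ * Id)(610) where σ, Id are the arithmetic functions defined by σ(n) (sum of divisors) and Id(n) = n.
(σ * Id)(610) = 6765

Divisors of 610: [1, 2, 5, 10, 61, 122, 305, 610]. For each d | 610:
  d = 1: σ(1) · Id(610/1) = 1 · 610 = 610
  d = 2: σ(2) · Id(610/2) = 3 · 305 = 915
  d = 5: σ(5) · Id(610/5) = 6 · 122 = 732
  d = 10: σ(10) · Id(610/10) = 18 · 61 = 1098
  d = 61: σ(61) · Id(610/61) = 62 · 10 = 620
  d = 122: σ(122) · Id(610/122) = 186 · 5 = 930
  d = 305: σ(305) · Id(610/305) = 372 · 2 = 744
  d = 610: σ(610) · Id(610/610) = 1116 · 1 = 1116
Summing: (σ * Id)(610) = 610 + 915 + 732 + 1098 + 620 + 930 + 744 + 1116 = 6765.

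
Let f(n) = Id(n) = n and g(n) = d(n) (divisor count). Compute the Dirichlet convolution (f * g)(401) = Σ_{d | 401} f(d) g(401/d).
(Id * d)(401) = 403

Divisors of 401: [1, 401]. For each d | 401:
  d = 1: Id(1) · d(401/1) = 1 · 2 = 2
  d = 401: Id(401) · d(401/401) = 401 · 1 = 401
Summing: (Id * d)(401) = 2 + 401 = 403.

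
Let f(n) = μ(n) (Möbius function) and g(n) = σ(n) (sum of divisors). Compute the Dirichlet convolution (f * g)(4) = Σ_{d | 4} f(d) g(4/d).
(μ * σ)(4) = 4

Divisors of 4: [1, 2, 4]. For each d | 4:
  d = 1: μ(1) · σ(4/1) = 1 · 7 = 7
  d = 2: μ(2) · σ(4/2) = -1 · 3 = -3
  d = 4: μ(4) · σ(4/4) = 0 · 1 = 0
Summing: (μ * σ)(4) = 7 + -3 + 0 = 4.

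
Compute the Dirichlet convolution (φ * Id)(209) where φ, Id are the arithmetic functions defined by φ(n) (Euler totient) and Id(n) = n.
(φ * Id)(209) = 777

Divisors of 209: [1, 11, 19, 209]. For each d | 209:
  d = 1: φ(1) · Id(209/1) = 1 · 209 = 209
  d = 11: φ(11) · Id(209/11) = 10 · 19 = 190
  d = 19: φ(19) · Id(209/19) = 18 · 11 = 198
  d = 209: φ(209) · Id(209/209) = 180 · 1 = 180
Summing: (φ * Id)(209) = 209 + 190 + 198 + 180 = 777.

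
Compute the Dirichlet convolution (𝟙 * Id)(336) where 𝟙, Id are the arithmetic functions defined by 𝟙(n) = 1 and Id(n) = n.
(𝟙 * Id)(336) = 992

Divisors of 336: [1, 2, 3, 4, 6, 7, 8, 12, 14, 16, 21, 24, 28, 42, 48, 56, 84, 112, 168, 336]. For each d | 336:
  d = 1: 𝟙(1) · Id(336/1) = 1 · 336 = 336
  d = 2: 𝟙(2) · Id(336/2) = 1 · 168 = 168
  d = 3: 𝟙(3) · Id(336/3) = 1 · 112 = 112
  d = 4: 𝟙(4) · Id(336/4) = 1 · 84 = 84
  d = 6: 𝟙(6) · Id(336/6) = 1 · 56 = 56
  d = 7: 𝟙(7) · Id(336/7) = 1 · 48 = 48
  d = 8: 𝟙(8) · Id(336/8) = 1 · 42 = 42
  d = 12: 𝟙(12) · Id(336/12) = 1 · 28 = 28
  d = 14: 𝟙(14) · Id(336/14) = 1 · 24 = 24
  d = 16: 𝟙(16) · Id(336/16) = 1 · 21 = 21
  d = 21: 𝟙(21) · Id(336/21) = 1 · 16 = 16
  d = 24: 𝟙(24) · Id(336/24) = 1 · 14 = 14
  d = 28: 𝟙(28) · Id(336/28) = 1 · 12 = 12
  d = 42: 𝟙(42) · Id(336/42) = 1 · 8 = 8
  d = 48: 𝟙(48) · Id(336/48) = 1 · 7 = 7
  d = 56: 𝟙(56) · Id(336/56) = 1 · 6 = 6
  d = 84: 𝟙(84) · Id(336/84) = 1 · 4 = 4
  d = 112: 𝟙(112) · Id(336/112) = 1 · 3 = 3
  d = 168: 𝟙(168) · Id(336/168) = 1 · 2 = 2
  d = 336: 𝟙(336) · Id(336/336) = 1 · 1 = 1
Summing: (𝟙 * Id)(336) = 336 + 168 + 112 + 84 + 56 + 48 + 42 + 28 + 24 + 21 + 16 + 14 + 12 + 8 + 7 + 6 + 4 + 3 + 2 + 1 = 992.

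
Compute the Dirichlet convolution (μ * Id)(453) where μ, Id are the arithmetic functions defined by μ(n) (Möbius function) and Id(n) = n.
(μ * Id)(453) = 300

Divisors of 453: [1, 3, 151, 453]. For each d | 453:
  d = 1: μ(1) · Id(453/1) = 1 · 453 = 453
  d = 3: μ(3) · Id(453/3) = -1 · 151 = -151
  d = 151: μ(151) · Id(453/151) = -1 · 3 = -3
  d = 453: μ(453) · Id(453/453) = 1 · 1 = 1
Summing: (μ * Id)(453) = 453 + -151 + -3 + 1 = 300.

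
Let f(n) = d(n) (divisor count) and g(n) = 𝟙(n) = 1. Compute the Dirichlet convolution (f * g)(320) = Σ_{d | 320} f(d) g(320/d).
(d * 𝟙)(320) = 84

Divisors of 320: [1, 2, 4, 5, 8, 10, 16, 20, 32, 40, 64, 80, 160, 320]. For each d | 320:
  d = 1: d(1) · 𝟙(320/1) = 1 · 1 = 1
  d = 2: d(2) · 𝟙(320/2) = 2 · 1 = 2
  d = 4: d(4) · 𝟙(320/4) = 3 · 1 = 3
  d = 5: d(5) · 𝟙(320/5) = 2 · 1 = 2
  d = 8: d(8) · 𝟙(320/8) = 4 · 1 = 4
  d = 10: d(10) · 𝟙(320/10) = 4 · 1 = 4
  d = 16: d(16) · 𝟙(320/16) = 5 · 1 = 5
  d = 20: d(20) · 𝟙(320/20) = 6 · 1 = 6
  d = 32: d(32) · 𝟙(320/32) = 6 · 1 = 6
  d = 40: d(40) · 𝟙(320/40) = 8 · 1 = 8
  d = 64: d(64) · 𝟙(320/64) = 7 · 1 = 7
  d = 80: d(80) · 𝟙(320/80) = 10 · 1 = 10
  d = 160: d(160) · 𝟙(320/160) = 12 · 1 = 12
  d = 320: d(320) · 𝟙(320/320) = 14 · 1 = 14
Summing: (d * 𝟙)(320) = 1 + 2 + 3 + 2 + 4 + 4 + 5 + 6 + 6 + 8 + 7 + 10 + 12 + 14 = 84.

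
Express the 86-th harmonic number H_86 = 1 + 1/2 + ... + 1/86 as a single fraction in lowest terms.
H_86 = 3698356445237207772956045432953649519/734184632222154704090370027645633600

Direct summation: H_86 = 1 + 1/2 + ... + 1/86. The least common denominator is lcm(1, ..., 86) = 8076030954443701744994070304101969600; over this denominator the numerator is 8076030954443701744994070304101969600 + 4038015477221850872497035152050984800 + 2692010318147900581664690101367323200 + 2019007738610925436248517576025492400 + 1615206190888740348998814060820393920 + 1346005159073950290832345050683661600 + 1153718707777671677856295757728852800 + 1009503869305462718124258788012746200 + 897336772715966860554896700455774400 + 807603095444370174499407030410196960 + 734184632222154704090370027645633600 + 673002579536975145416172525341830800 + 621233150341823211153390023392459200 + 576859353888835838928147878864426400 + 538402063629580116332938020273464640 + 504751934652731359062129394006373100 + 475060644379041279117298253182468800 + 448668386357983430277448350227887200 + 425054260760194828683898437057998400 + 403801547722185087249703515205098480 + 384572902592557225952098585909617600 + 367092316111077352045185013822816800 + 351131780627987032391046534960955200 + 336501289768487572708086262670915400 + 323041238177748069799762812164078784 + 310616575170911605576695011696229600 + 299112257571988953518298900151924800 + 288429676944417919464073939432213200 + 278483826015300060172209320831102400 + 269201031814790058166469010136732320 + 260517127562700056290131300132321600 + 252375967326365679531064697003186550 + 244728210740718234696790009215211200 + 237530322189520639558649126591234400 + 230743741555534335571259151545770560 + 224334193178991715138724175113943600 + 218271106876856803918758656867620800 + 212527130380097414341949218528999200 + 207077716780607737051130007797486400 + 201900773861092543624851757602549240 + 196976364742529310853513909856145600 + 192286451296278612976049292954808800 + 187814673359155854534745821025627200 + 183546158055538676022592506911408400 + 179467354543193372110979340091154880 + 175565890313993516195523267480477600 + 171830445839227696702001495831956800 + 168250644884243786354043131335457700 + 164816958253953096836613679675550400 + 161520619088874034899881406082039392 + 158353548126347093039099417727489600 + 155308287585455802788347505848114800 + 152377942536673617830076798190603200 + 149556128785994476759149450075962400 + 146836926444430940818074005529126720 + 144214838472208959732036969716106600 + 141684753586731609561299479019332800 + 139241913007650030086104660415551200 + 136881880583791554999899496679694400 + 134600515907395029083234505068366160 + 132393950072847569590066726296753600 + 130258563781350028145065650066160800 + 128190967530852408650699528636539200 + 126187983663182839765532348501593275 + 124246630068364642230678004678491840 + 122364105370359117348395004607605600 + 120537775439458234999911497076148800 + 118765161094760319779324563295617200 + 117043926875995677463682178320318400 + 115371870777767167785629575772885280 + 113746914851319742887240426818337600 + 112167096589495857569362087556971800 + 110630561019776736232795483617835200 + 109135553438428401959379328433810400 + 107680412725916023266587604054692928 + 106263565190048707170974609264499600 + 104883518888879243441481432520804800 + 103538858390303868525565003898743200 + 102228239929667110696127472203822400 + 100950386930546271812425878801274620 + 99704085857329651172766300050641600 + 98488182371264655426756954928072800 + 97301577764381948734868316916891200 + 96143225648139306488024646477404400 + 95012128875808255823459650636493760 + 93907336679577927267372910512813600 = 40681920897609285502516499762490144709, so H_86 = 40681920897609285502516499762490144709/8076030954443701744994070304101969600; reducing by gcd(40681920897609285502516499762490144709, 8076030954443701744994070304101969600) = 11 gives 3698356445237207772956045432953649519/734184632222154704090370027645633600 ≈ 5.03737. (The PNT-adjacent estimate ln(86) + γ ≈ 5.03156 matches within O(1/n).)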